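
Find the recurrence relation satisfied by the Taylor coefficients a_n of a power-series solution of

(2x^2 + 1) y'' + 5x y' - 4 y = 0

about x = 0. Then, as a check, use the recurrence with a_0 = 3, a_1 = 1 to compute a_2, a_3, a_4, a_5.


Substitute y = sum_n a_n x^n.
(1 + 2 x^2) y'' contributes (n+2)(n+1) a_{n+2} + 2 n(n-1) a_n at x^n.
5 x y'(x) contributes 5 n a_n at x^n.
-4 y(x) contributes -4 a_n at x^n.
Matching x^n: (n+2)(n+1) a_{n+2} + (2 n(n-1) + 5 n - 4) a_n = 0.
Thus a_{n+2} = (-2 n(n-1) - 5 n + 4) / ((n+1)(n+2)) * a_n.

Check with a_0 = 3, a_1 = 1 (apply the recurrence for n = 0, 1, 2, 3): a_0 = 3, a_1 = 1, a_2 = 6, a_3 = -1/6, a_4 = -5, a_5 = 23/120.

a_(n+2) = (-2 n(n-1) - 5 n + 4) / ((n+1)(n+2)) * a_n; check: a_0 = 3, a_1 = 1, a_2 = 6, a_3 = -1/6, a_4 = -5, a_5 = 23/120


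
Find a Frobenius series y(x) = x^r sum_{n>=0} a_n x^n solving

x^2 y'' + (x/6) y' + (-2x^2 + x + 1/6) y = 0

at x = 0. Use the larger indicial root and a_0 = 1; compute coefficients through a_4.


Write in Frobenius form y'' + (p(x)/x) y' + (q(x)/x^2) y = 0:
  p(x) = 1/6,  q(x) = -2x^2 + x + 1/6.
Indicial equation: r(r-1) + (1/6) r + (1/6) = 0 -> roots r_1 = 1/2, r_2 = 1/3.
Take r = r_1 = 1/2. Let y(x) = x^r sum_{n>=0} a_n x^n with a_0 = 1.
Substitute y = x^r sum a_n x^n and match x^{r+n}. The recurrence is
  D(n) a_n + 1 a_{n-1} - 2 a_{n-2} = 0,  where D(n) = (r+n)(r+n-1) + (1/6)(r+n) + (1/6).
  a_n = [-1 a_{n-1} + 2 a_{n-2}] / D(n).
Since the indicial polynomial factors as (r - r_1)(r - r_2), D(n) = (r_1 + n - r_1)(r_1 + n - r_2) = n(n + 1/6).
Evaluating step by step (a_0 = 1):
  n = 1: D(1) = 1(1 + 1/6) = 7/6; numerator = -1(1) = -1; a_1 = (-1)/(7/6) = -6/7
  n = 2: D(2) = 2(2 + 1/6) = 13/3; numerator = -1(-6/7) + 2(1) = 20/7; a_2 = (20/7)/(13/3) = 60/91
  n = 3: D(3) = 3(3 + 1/6) = 19/2; numerator = -1(60/91) + 2(-6/7) = -216/91; a_3 = (-216/91)/(19/2) = -432/1729
  n = 4: D(4) = 4(4 + 1/6) = 50/3; numerator = -1(-432/1729) + 2(60/91) = 2712/1729; a_4 = (2712/1729)/(50/3) = 4068/43225

r = 1/2; a_0 = 1; a_1 = -6/7; a_2 = 60/91; a_3 = -432/1729; a_4 = 4068/43225


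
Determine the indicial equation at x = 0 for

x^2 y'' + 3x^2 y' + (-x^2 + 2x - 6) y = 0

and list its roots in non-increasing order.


Divide by x^2 to reach normal form y'' + P_1(x) y' + P_2(x) y = 0 with P_1(x) = 3 and P_2(x) = -1 + 2/x - 6/x^2.
x = 0 is a singular point because the y-coefficient -1 + 2/x - 6/x^2 has a pole at x = 0.
It is a regular singular point because x P_1(x) = p(x) = 3x and x^2 P_2(x) = q(x) = -x^2 + 2x - 6 are polynomials, hence analytic at x = 0.
p(0) = 0,  q(0) = -6.
Indicial equation: r(r-1) + p(0) r + q(0) = 0, i.e. r^2 + (p(0) - 1) r + q(0) = 0, i.e. r^2 - 1 r - 6 = 0.
Discriminant: (-1)^2 - 4(-6) = 25, so r = (1 ± 5)/2.
Solving: r_1 = 3, r_2 = -2.

indicial: r^2 - 1 r - 6 = 0; roots r_1 = 3, r_2 = -2


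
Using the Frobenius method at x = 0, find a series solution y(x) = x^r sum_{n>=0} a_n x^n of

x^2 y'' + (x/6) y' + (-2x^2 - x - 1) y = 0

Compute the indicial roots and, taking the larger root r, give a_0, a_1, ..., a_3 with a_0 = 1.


Write in Frobenius form y'' + (p(x)/x) y' + (q(x)/x^2) y = 0:
  p(x) = 1/6,  q(x) = -2x^2 - x - 1.
Indicial equation: r(r-1) + (1/6) r + (-1) = 0 -> roots r_1 = 3/2, r_2 = -2/3.
Take r = r_1 = 3/2. Let y(x) = x^r sum_{n>=0} a_n x^n with a_0 = 1.
Substitute y = x^r sum a_n x^n and match x^{r+n}. The recurrence is
  D(n) a_n - 1 a_{n-1} - 2 a_{n-2} = 0,  where D(n) = (r+n)(r+n-1) + (1/6)(r+n) + (-1).
  a_n = [1 a_{n-1} + 2 a_{n-2}] / D(n).
Since the indicial polynomial factors as (r - r_1)(r - r_2), D(n) = (r_1 + n - r_1)(r_1 + n - r_2) = n(n + 13/6).
Evaluating step by step (a_0 = 1):
  n = 1: D(1) = 1(1 + 13/6) = 19/6; numerator = 1(1) = 1; a_1 = (1)/(19/6) = 6/19
  n = 2: D(2) = 2(2 + 13/6) = 25/3; numerator = 1(6/19) + 2(1) = 44/19; a_2 = (44/19)/(25/3) = 132/475
  n = 3: D(3) = 3(3 + 13/6) = 31/2; numerator = 1(132/475) + 2(6/19) = 432/475; a_3 = (432/475)/(31/2) = 864/14725

r = 3/2; a_0 = 1; a_1 = 6/19; a_2 = 132/475; a_3 = 864/14725


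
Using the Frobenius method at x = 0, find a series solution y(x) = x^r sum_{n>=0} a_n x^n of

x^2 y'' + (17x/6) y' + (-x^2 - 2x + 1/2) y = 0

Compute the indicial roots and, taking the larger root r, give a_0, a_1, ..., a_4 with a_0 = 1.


Write in Frobenius form y'' + (p(x)/x) y' + (q(x)/x^2) y = 0:
  p(x) = 17/6,  q(x) = -x^2 - 2x + 1/2.
Indicial equation: r(r-1) + (17/6) r + (1/2) = 0 -> roots r_1 = -1/3, r_2 = -3/2.
Take r = r_1 = -1/3. Let y(x) = x^r sum_{n>=0} a_n x^n with a_0 = 1.
Substitute y = x^r sum a_n x^n and match x^{r+n}. The recurrence is
  D(n) a_n - 2 a_{n-1} - 1 a_{n-2} = 0,  where D(n) = (r+n)(r+n-1) + (17/6)(r+n) + (1/2).
  a_n = [2 a_{n-1} + 1 a_{n-2}] / D(n).
Since the indicial polynomial factors as (r - r_1)(r - r_2), D(n) = (r_1 + n - r_1)(r_1 + n - r_2) = n(n + 7/6).
Evaluating step by step (a_0 = 1):
  n = 1: D(1) = 1(1 + 7/6) = 13/6; numerator = 2(1) = 2; a_1 = (2)/(13/6) = 12/13
  n = 2: D(2) = 2(2 + 7/6) = 19/3; numerator = 2(12/13) + 1(1) = 37/13; a_2 = (37/13)/(19/3) = 111/247
  n = 3: D(3) = 3(3 + 7/6) = 25/2; numerator = 2(111/247) + 1(12/13) = 450/247; a_3 = (450/247)/(25/2) = 36/247
  n = 4: D(4) = 4(4 + 7/6) = 62/3; numerator = 2(36/247) + 1(111/247) = 183/247; a_4 = (183/247)/(62/3) = 549/15314

r = -1/3; a_0 = 1; a_1 = 12/13; a_2 = 111/247; a_3 = 36/247; a_4 = 549/15314


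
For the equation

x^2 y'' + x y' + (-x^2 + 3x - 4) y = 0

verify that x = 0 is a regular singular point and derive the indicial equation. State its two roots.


Divide by x^2 to reach normal form y'' + P_1(x) y' + P_2(x) y = 0 with P_1(x) = 1/x and P_2(x) = -1 + 3/x - 4/x^2.
x = 0 is a singular point because the y'-coefficient 1/x has a pole at x = 0 and the y-coefficient -1 + 3/x - 4/x^2 has a pole at x = 0.
It is a regular singular point because x P_1(x) = p(x) = 1 and x^2 P_2(x) = q(x) = -x^2 + 3x - 4 are polynomials, hence analytic at x = 0.
p(0) = 1,  q(0) = -4.
Indicial equation: r(r-1) + p(0) r + q(0) = 0, i.e. r^2 + (p(0) - 1) r + q(0) = 0, i.e. r^2 - 4 = 0.
Discriminant: (0)^2 - 4(-4) = 16, so r = (0 ± 4)/2.
Solving: r_1 = 2, r_2 = -2.

indicial: r^2 - 4 = 0; roots r_1 = 2, r_2 = -2


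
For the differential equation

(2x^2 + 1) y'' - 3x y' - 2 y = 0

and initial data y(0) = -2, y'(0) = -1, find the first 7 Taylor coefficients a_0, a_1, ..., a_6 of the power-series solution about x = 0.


Ansatz: y(x) = sum_{n>=0} a_n x^n, so y'(x) = sum_{n>=1} n a_n x^(n-1) and y''(x) = sum_{n>=2} n(n-1) a_n x^(n-2).
Substitute into P(x) y'' + Q(x) y' + R(x) y = 0 with P(x) = 2x^2 + 1, Q(x) = -3x, R(x) = -2, and match powers of x.
Initial conditions: a_0 = -2, a_1 = -1.
Setting the coefficient of each power of x to zero and solving order by order (substituting the coefficients already found):
  x^0: 2 a_2 - 2 a_0 = 0  ->  2 a_2 = 2 a_0 = -4  ->  a_2 = -2
  x^1: 6 a_3 - 5 a_1 = 0  ->  6 a_3 = 5 a_1 = -5  ->  a_3 = -5/6
  x^2: 12 a_4 - 4 a_2 = 0  ->  12 a_4 = 4 a_2 = -8  ->  a_4 = -2/3
  x^3: 20 a_5 + a_3 = 0  ->  20 a_5 = -a_3 = 5/6  ->  a_5 = 1/24
  x^4: 30 a_6 + 10 a_4 = 0  ->  30 a_6 = -10 a_4 = 20/3  ->  a_6 = 2/9
Truncated series: y(x) = -2 - x - 2 x^2 - (5/6) x^3 - (2/3) x^4 + (1/24) x^5 + (2/9) x^6 + O(x^7).

a_0 = -2; a_1 = -1; a_2 = -2; a_3 = -5/6; a_4 = -2/3; a_5 = 1/24; a_6 = 2/9


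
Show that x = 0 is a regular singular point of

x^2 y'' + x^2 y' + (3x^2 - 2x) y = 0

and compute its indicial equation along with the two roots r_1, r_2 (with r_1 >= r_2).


Divide by x^2 to reach normal form y'' + P_1(x) y' + P_2(x) y = 0 with P_1(x) = 1 and P_2(x) = 3 - 2/x.
x = 0 is a singular point because the y-coefficient 3 - 2/x has a pole at x = 0.
It is a regular singular point because x P_1(x) = p(x) = x and x^2 P_2(x) = q(x) = 3x^2 - 2x are polynomials, hence analytic at x = 0.
p(0) = 0,  q(0) = 0.
Indicial equation: r(r-1) + p(0) r + q(0) = 0, i.e. r^2 + (p(0) - 1) r + q(0) = 0, i.e. r^2 - 1 r = 0.
Discriminant: (-1)^2 - 4(0) = 1, so r = (1 ± 1)/2.
Solving: r_1 = 1, r_2 = 0.

indicial: r^2 - 1 r = 0; roots r_1 = 1, r_2 = 0


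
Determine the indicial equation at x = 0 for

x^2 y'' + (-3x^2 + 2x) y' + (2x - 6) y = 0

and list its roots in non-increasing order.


Divide by x^2 to reach normal form y'' + P_1(x) y' + P_2(x) y = 0 with P_1(x) = -3 + 2/x and P_2(x) = 2/x - 6/x^2.
x = 0 is a singular point because the y'-coefficient -3 + 2/x has a pole at x = 0 and the y-coefficient 2/x - 6/x^2 has a pole at x = 0.
It is a regular singular point because x P_1(x) = p(x) = 2 - 3x and x^2 P_2(x) = q(x) = 2x - 6 are polynomials, hence analytic at x = 0.
p(0) = 2,  q(0) = -6.
Indicial equation: r(r-1) + p(0) r + q(0) = 0, i.e. r^2 + (p(0) - 1) r + q(0) = 0, i.e. r^2 + 1 r - 6 = 0.
Discriminant: (1)^2 - 4(-6) = 25, so r = (-1 ± 5)/2.
Solving: r_1 = 2, r_2 = -3.

indicial: r^2 + 1 r - 6 = 0; roots r_1 = 2, r_2 = -3


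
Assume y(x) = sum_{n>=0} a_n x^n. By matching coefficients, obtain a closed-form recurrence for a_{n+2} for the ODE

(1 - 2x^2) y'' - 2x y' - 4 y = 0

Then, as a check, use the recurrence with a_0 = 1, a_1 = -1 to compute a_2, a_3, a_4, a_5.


Substitute y = sum_n a_n x^n.
(1 - 2 x^2) y'' contributes (n+2)(n+1) a_{n+2} - 2 n(n-1) a_n at x^n.
-2 x y'(x) contributes -2 n a_n at x^n.
-4 y(x) contributes -4 a_n at x^n.
Matching x^n: (n+2)(n+1) a_{n+2} + (-2 n(n-1) - 2 n - 4) a_n = 0.
Thus a_{n+2} = (2 n(n-1) + 2 n + 4) / ((n+1)(n+2)) * a_n.

Check with a_0 = 1, a_1 = -1 (apply the recurrence for n = 0, 1, 2, 3): a_0 = 1, a_1 = -1, a_2 = 2, a_3 = -1, a_4 = 2, a_5 = -11/10.

a_(n+2) = (2 n(n-1) + 2 n + 4) / ((n+1)(n+2)) * a_n; check: a_0 = 1, a_1 = -1, a_2 = 2, a_3 = -1, a_4 = 2, a_5 = -11/10


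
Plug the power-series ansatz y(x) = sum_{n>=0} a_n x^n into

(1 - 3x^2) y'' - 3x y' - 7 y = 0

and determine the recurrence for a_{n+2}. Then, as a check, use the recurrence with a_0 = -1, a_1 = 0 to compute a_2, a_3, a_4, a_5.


Substitute y = sum_n a_n x^n.
(1 - 3 x^2) y'' contributes (n+2)(n+1) a_{n+2} - 3 n(n-1) a_n at x^n.
-3 x y'(x) contributes -3 n a_n at x^n.
-7 y(x) contributes -7 a_n at x^n.
Matching x^n: (n+2)(n+1) a_{n+2} + (-3 n(n-1) - 3 n - 7) a_n = 0.
Thus a_{n+2} = (3 n(n-1) + 3 n + 7) / ((n+1)(n+2)) * a_n.

Check with a_0 = -1, a_1 = 0 (apply the recurrence for n = 0, 1, 2, 3): a_0 = -1, a_1 = 0, a_2 = -7/2, a_3 = 0, a_4 = -133/24, a_5 = 0.

a_(n+2) = (3 n(n-1) + 3 n + 7) / ((n+1)(n+2)) * a_n; check: a_0 = -1, a_1 = 0, a_2 = -7/2, a_3 = 0, a_4 = -133/24, a_5 = 0


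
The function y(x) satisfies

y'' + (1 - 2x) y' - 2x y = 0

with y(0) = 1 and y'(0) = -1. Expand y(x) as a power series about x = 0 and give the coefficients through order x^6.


Ansatz: y(x) = sum_{n>=0} a_n x^n, so y'(x) = sum_{n>=1} n a_n x^(n-1) and y''(x) = sum_{n>=2} n(n-1) a_n x^(n-2).
Substitute into P(x) y'' + Q(x) y' + R(x) y = 0 with P(x) = 1, Q(x) = 1 - 2x, R(x) = -2x, and match powers of x.
Initial conditions: a_0 = 1, a_1 = -1.
Setting the coefficient of each power of x to zero and solving order by order (substituting the coefficients already found):
  x^0: 2 a_2 + a_1 = 0  ->  2 a_2 = -a_1 = 1  ->  a_2 = 1/2
  x^1: 6 a_3 + 2 a_2 - 2 a_1 - 2 a_0 = 0  ->  6 a_3 = -2 a_2 + 2 a_1 + 2 a_0 = -1  ->  a_3 = -1/6
  x^2: 12 a_4 + 3 a_3 - 4 a_2 - 2 a_1 = 0  ->  12 a_4 = -3 a_3 + 4 a_2 + 2 a_1 = 1/2  ->  a_4 = 1/24
  x^3: 20 a_5 + 4 a_4 - 6 a_3 - 2 a_2 = 0  ->  20 a_5 = -4 a_4 + 6 a_3 + 2 a_2 = -1/6  ->  a_5 = -1/120
  x^4: 30 a_6 + 5 a_5 - 8 a_4 - 2 a_3 = 0  ->  30 a_6 = -5 a_5 + 8 a_4 + 2 a_3 = 1/24  ->  a_6 = 1/720
Truncated series: y(x) = 1 - x + (1/2) x^2 - (1/6) x^3 + (1/24) x^4 - (1/120) x^5 + (1/720) x^6 + O(x^7).

a_0 = 1; a_1 = -1; a_2 = 1/2; a_3 = -1/6; a_4 = 1/24; a_5 = -1/120; a_6 = 1/720


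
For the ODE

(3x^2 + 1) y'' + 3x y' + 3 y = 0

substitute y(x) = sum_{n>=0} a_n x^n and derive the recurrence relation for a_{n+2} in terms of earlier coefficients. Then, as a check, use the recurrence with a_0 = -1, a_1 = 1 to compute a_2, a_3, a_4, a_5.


Substitute y = sum_n a_n x^n.
(1 + 3 x^2) y'' contributes (n+2)(n+1) a_{n+2} + 3 n(n-1) a_n at x^n.
3 x y'(x) contributes 3 n a_n at x^n.
3 y(x) contributes 3 a_n at x^n.
Matching x^n: (n+2)(n+1) a_{n+2} + (3 n(n-1) + 3 n + 3) a_n = 0.
Thus a_{n+2} = (-3 n(n-1) - 3 n - 3) / ((n+1)(n+2)) * a_n.

Check with a_0 = -1, a_1 = 1 (apply the recurrence for n = 0, 1, 2, 3): a_0 = -1, a_1 = 1, a_2 = 3/2, a_3 = -1, a_4 = -15/8, a_5 = 3/2.

a_(n+2) = (-3 n(n-1) - 3 n - 3) / ((n+1)(n+2)) * a_n; check: a_0 = -1, a_1 = 1, a_2 = 3/2, a_3 = -1, a_4 = -15/8, a_5 = 3/2


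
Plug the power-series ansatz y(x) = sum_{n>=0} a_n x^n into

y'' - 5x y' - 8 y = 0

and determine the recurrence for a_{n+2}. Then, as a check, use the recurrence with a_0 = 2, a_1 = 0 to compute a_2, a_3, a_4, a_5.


Substitute y = sum_n a_n x^n.
y''(x) has coefficient (n+2)(n+1) a_{n+2} at x^n;
-5 x y'(x) has coefficient -5 n a_n at x^n (shift);
-8 y(x) has coefficient -8 a_n at x^n.
Matching x^n: (n+2)(n+1) a_{n+2} + (-5n - 8) a_n = 0.
Thus a_{n+2} = (5n + 8) / ((n+1)(n+2)) * a_n.

Check with a_0 = 2, a_1 = 0 (apply the recurrence for n = 0, 1, 2, 3): a_0 = 2, a_1 = 0, a_2 = 8, a_3 = 0, a_4 = 12, a_5 = 0.

a_(n+2) = (5n + 8) / ((n+1)(n+2)) * a_n; check: a_0 = 2, a_1 = 0, a_2 = 8, a_3 = 0, a_4 = 12, a_5 = 0


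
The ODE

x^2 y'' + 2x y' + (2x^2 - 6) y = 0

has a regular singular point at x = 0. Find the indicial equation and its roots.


Divide by x^2 to reach normal form y'' + P_1(x) y' + P_2(x) y = 0 with P_1(x) = 2/x and P_2(x) = 2 - 6/x^2.
x = 0 is a singular point because the y'-coefficient 2/x has a pole at x = 0 and the y-coefficient 2 - 6/x^2 has a pole at x = 0.
It is a regular singular point because x P_1(x) = p(x) = 2 and x^2 P_2(x) = q(x) = 2x^2 - 6 are polynomials, hence analytic at x = 0.
p(0) = 2,  q(0) = -6.
Indicial equation: r(r-1) + p(0) r + q(0) = 0, i.e. r^2 + (p(0) - 1) r + q(0) = 0, i.e. r^2 + 1 r - 6 = 0.
Discriminant: (1)^2 - 4(-6) = 25, so r = (-1 ± 5)/2.
Solving: r_1 = 2, r_2 = -3.

indicial: r^2 + 1 r - 6 = 0; roots r_1 = 2, r_2 = -3


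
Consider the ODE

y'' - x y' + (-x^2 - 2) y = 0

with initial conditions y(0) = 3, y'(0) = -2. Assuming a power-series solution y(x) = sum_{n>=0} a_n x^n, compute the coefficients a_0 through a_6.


Ansatz: y(x) = sum_{n>=0} a_n x^n, so y'(x) = sum_{n>=1} n a_n x^(n-1) and y''(x) = sum_{n>=2} n(n-1) a_n x^(n-2).
Substitute into P(x) y'' + Q(x) y' + R(x) y = 0 with P(x) = 1, Q(x) = -x, R(x) = -x^2 - 2, and match powers of x.
Initial conditions: a_0 = 3, a_1 = -2.
Setting the coefficient of each power of x to zero and solving order by order (substituting the coefficients already found):
  x^0: 2 a_2 - 2 a_0 = 0  ->  2 a_2 = 2 a_0 = 6  ->  a_2 = 3
  x^1: 6 a_3 - 3 a_1 = 0  ->  6 a_3 = 3 a_1 = -6  ->  a_3 = -1
  x^2: 12 a_4 - 4 a_2 - a_0 = 0  ->  12 a_4 = 4 a_2 + a_0 = 15  ->  a_4 = 5/4
  x^3: 20 a_5 - 5 a_3 - a_1 = 0  ->  20 a_5 = 5 a_3 + a_1 = -7  ->  a_5 = -7/20
  x^4: 30 a_6 - 6 a_4 - a_2 = 0  ->  30 a_6 = 6 a_4 + a_2 = 21/2  ->  a_6 = 7/20
Truncated series: y(x) = 3 - 2 x + 3 x^2 - x^3 + (5/4) x^4 - (7/20) x^5 + (7/20) x^6 + O(x^7).

a_0 = 3; a_1 = -2; a_2 = 3; a_3 = -1; a_4 = 5/4; a_5 = -7/20; a_6 = 7/20


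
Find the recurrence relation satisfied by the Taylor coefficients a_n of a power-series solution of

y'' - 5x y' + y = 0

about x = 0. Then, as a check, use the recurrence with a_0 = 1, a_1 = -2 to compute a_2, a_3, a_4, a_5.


Substitute y = sum_n a_n x^n.
y''(x) has coefficient (n+2)(n+1) a_{n+2} at x^n;
-5 x y'(x) has coefficient -5 n a_n at x^n (shift);
y(x) has coefficient 1 a_n at x^n.
Matching x^n: (n+2)(n+1) a_{n+2} + (-5n + 1) a_n = 0.
Thus a_{n+2} = (5n - 1) / ((n+1)(n+2)) * a_n.

Check with a_0 = 1, a_1 = -2 (apply the recurrence for n = 0, 1, 2, 3): a_0 = 1, a_1 = -2, a_2 = -1/2, a_3 = -4/3, a_4 = -3/8, a_5 = -14/15.

a_(n+2) = (5n - 1) / ((n+1)(n+2)) * a_n; check: a_0 = 1, a_1 = -2, a_2 = -1/2, a_3 = -4/3, a_4 = -3/8, a_5 = -14/15


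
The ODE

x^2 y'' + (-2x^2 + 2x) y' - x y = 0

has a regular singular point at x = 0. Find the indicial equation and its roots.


Divide by x^2 to reach normal form y'' + P_1(x) y' + P_2(x) y = 0 with P_1(x) = -2 + 2/x and P_2(x) = -1/x.
x = 0 is a singular point because the y'-coefficient -2 + 2/x has a pole at x = 0 and the y-coefficient -1/x has a pole at x = 0.
It is a regular singular point because x P_1(x) = p(x) = 2 - 2x and x^2 P_2(x) = q(x) = -x are polynomials, hence analytic at x = 0.
p(0) = 2,  q(0) = 0.
Indicial equation: r(r-1) + p(0) r + q(0) = 0, i.e. r^2 + (p(0) - 1) r + q(0) = 0, i.e. r^2 + 1 r = 0.
Discriminant: (1)^2 - 4(0) = 1, so r = (-1 ± 1)/2.
Solving: r_1 = 0, r_2 = -1.

indicial: r^2 + 1 r = 0; roots r_1 = 0, r_2 = -1


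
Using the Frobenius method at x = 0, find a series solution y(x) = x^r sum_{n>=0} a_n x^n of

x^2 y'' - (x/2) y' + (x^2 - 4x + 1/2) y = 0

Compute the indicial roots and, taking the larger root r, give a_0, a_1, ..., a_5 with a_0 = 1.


Write in Frobenius form y'' + (p(x)/x) y' + (q(x)/x^2) y = 0:
  p(x) = -1/2,  q(x) = x^2 - 4x + 1/2.
Indicial equation: r(r-1) + (-1/2) r + (1/2) = 0 -> roots r_1 = 1, r_2 = 1/2.
Take r = r_1 = 1. Let y(x) = x^r sum_{n>=0} a_n x^n with a_0 = 1.
Substitute y = x^r sum a_n x^n and match x^{r+n}. The recurrence is
  D(n) a_n - 4 a_{n-1} + 1 a_{n-2} = 0,  where D(n) = (r+n)(r+n-1) + (-1/2)(r+n) + (1/2).
  a_n = [4 a_{n-1} - 1 a_{n-2}] / D(n).
Since the indicial polynomial factors as (r - r_1)(r - r_2), D(n) = (r_1 + n - r_1)(r_1 + n - r_2) = n(n + 1/2).
Evaluating step by step (a_0 = 1):
  n = 1: D(1) = 1(1 + 1/2) = 3/2; numerator = 4(1) = 4; a_1 = (4)/(3/2) = 8/3
  n = 2: D(2) = 2(2 + 1/2) = 5; numerator = 4(8/3) - 1(1) = 29/3; a_2 = (29/3)/(5) = 29/15
  n = 3: D(3) = 3(3 + 1/2) = 21/2; numerator = 4(29/15) - 1(8/3) = 76/15; a_3 = (76/15)/(21/2) = 152/315
  n = 4: D(4) = 4(4 + 1/2) = 18; numerator = 4(152/315) - 1(29/15) = -1/315; a_4 = (-1/315)/(18) = -1/5670
  n = 5: D(5) = 5(5 + 1/2) = 55/2; numerator = 4(-1/5670) - 1(152/315) = -274/567; a_5 = (-274/567)/(55/2) = -548/31185

r = 1; a_0 = 1; a_1 = 8/3; a_2 = 29/15; a_3 = 152/315; a_4 = -1/5670; a_5 = -548/31185


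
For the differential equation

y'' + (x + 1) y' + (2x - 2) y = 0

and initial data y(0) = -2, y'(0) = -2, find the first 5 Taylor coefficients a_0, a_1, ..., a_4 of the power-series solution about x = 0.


Ansatz: y(x) = sum_{n>=0} a_n x^n, so y'(x) = sum_{n>=1} n a_n x^(n-1) and y''(x) = sum_{n>=2} n(n-1) a_n x^(n-2).
Substitute into P(x) y'' + Q(x) y' + R(x) y = 0 with P(x) = 1, Q(x) = x + 1, R(x) = 2x - 2, and match powers of x.
Initial conditions: a_0 = -2, a_1 = -2.
Setting the coefficient of each power of x to zero and solving order by order (substituting the coefficients already found):
  x^0: 2 a_2 + a_1 - 2 a_0 = 0  ->  2 a_2 = -a_1 + 2 a_0 = -2  ->  a_2 = -1
  x^1: 6 a_3 + 2 a_2 - a_1 + 2 a_0 = 0  ->  6 a_3 = -2 a_2 + a_1 - 2 a_0 = 4  ->  a_3 = 2/3
  x^2: 12 a_4 + 3 a_3 + 2 a_1 = 0  ->  12 a_4 = -3 a_3 - 2 a_1 = 2  ->  a_4 = 1/6
Truncated series: y(x) = -2 - 2 x - x^2 + (2/3) x^3 + (1/6) x^4 + O(x^5).

a_0 = -2; a_1 = -2; a_2 = -1; a_3 = 2/3; a_4 = 1/6


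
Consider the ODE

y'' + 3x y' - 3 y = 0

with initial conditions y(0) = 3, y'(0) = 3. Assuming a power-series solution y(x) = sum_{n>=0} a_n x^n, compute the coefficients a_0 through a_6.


Ansatz: y(x) = sum_{n>=0} a_n x^n, so y'(x) = sum_{n>=1} n a_n x^(n-1) and y''(x) = sum_{n>=2} n(n-1) a_n x^(n-2).
Substitute into P(x) y'' + Q(x) y' + R(x) y = 0 with P(x) = 1, Q(x) = 3x, R(x) = -3, and match powers of x.
Initial conditions: a_0 = 3, a_1 = 3.
Setting the coefficient of each power of x to zero and solving order by order (substituting the coefficients already found):
  x^0: 2 a_2 - 3 a_0 = 0  ->  2 a_2 = 3 a_0 = 9  ->  a_2 = 9/2
  x^1: 6 a_3 = 0  ->  a_3 = 0
  x^2: 12 a_4 + 3 a_2 = 0  ->  12 a_4 = -3 a_2 = -27/2  ->  a_4 = -9/8
  x^3: 20 a_5 + 6 a_3 = 0  ->  20 a_5 = -6 a_3 = 0  ->  a_5 = 0
  x^4: 30 a_6 + 9 a_4 = 0  ->  30 a_6 = -9 a_4 = 81/8  ->  a_6 = 27/80
Truncated series: y(x) = 3 + 3 x + (9/2) x^2 - (9/8) x^4 + (27/80) x^6 + O(x^7).

a_0 = 3; a_1 = 3; a_2 = 9/2; a_3 = 0; a_4 = -9/8; a_5 = 0; a_6 = 27/80


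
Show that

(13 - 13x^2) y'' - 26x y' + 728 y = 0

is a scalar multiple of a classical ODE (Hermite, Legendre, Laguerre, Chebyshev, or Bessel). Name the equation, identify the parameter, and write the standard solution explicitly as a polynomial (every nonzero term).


All three coefficients share the factor 13; dividing through by 13 gives  (1 - x^2) y'' - 2x y' + 56 y = 0.
This matches the Legendre equation (1 - x^2) y'' - 2x y' + n(n+1) y = 0 (note the -2x y' term) with n(n+1) = 56, so n = 7; the polynomial solution is P_7(x).
With y = sum_k a_k x^k, matching x^k gives (k+2)(k+1) a_{k+2} = [k(k+1) - n(n+1)] a_k = (k - 7)(k + 8) a_k. The right side vanishes at k = 7, so the series with the parity of 7 terminates at degree 7.
Standard normalization (P_n(1) = 1): leading coefficient (2n)!/(2^n (n!)^2) = 87178291200/(128*25401600) = 429/16, so a_7 = 429/16. Work downward with a_k = (k+1)(k+2) a_{k+2} / ((k - 7)(k + 8)):
  a_5 = (6)(7)(429/16) / ((5 - 7)(5 + 8)) = (9009/8)/(-26) = -693/16
  a_3 = (4)(5)(-693/16) / ((3 - 7)(3 + 8)) = (-3465/4)/(-44) = 315/16
  a_1 = (2)(3)(315/16) / ((1 - 7)(1 + 8)) = (945/8)/(-54) = -35/16
Hence P_7(x) = 429 x^7/16 - 693 x^5/16 + 315 x^3/16 - 35 x/16.

P_7(x); series = 429 x^7/16 - 693 x^5/16 + 315 x^3/16 - 35 x/16


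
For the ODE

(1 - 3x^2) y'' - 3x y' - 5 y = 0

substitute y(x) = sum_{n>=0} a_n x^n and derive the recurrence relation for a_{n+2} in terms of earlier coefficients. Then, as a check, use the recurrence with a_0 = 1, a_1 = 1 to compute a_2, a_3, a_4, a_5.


Substitute y = sum_n a_n x^n.
(1 - 3 x^2) y'' contributes (n+2)(n+1) a_{n+2} - 3 n(n-1) a_n at x^n.
-3 x y'(x) contributes -3 n a_n at x^n.
-5 y(x) contributes -5 a_n at x^n.
Matching x^n: (n+2)(n+1) a_{n+2} + (-3 n(n-1) - 3 n - 5) a_n = 0.
Thus a_{n+2} = (3 n(n-1) + 3 n + 5) / ((n+1)(n+2)) * a_n.

Check with a_0 = 1, a_1 = 1 (apply the recurrence for n = 0, 1, 2, 3): a_0 = 1, a_1 = 1, a_2 = 5/2, a_3 = 4/3, a_4 = 85/24, a_5 = 32/15.

a_(n+2) = (3 n(n-1) + 3 n + 5) / ((n+1)(n+2)) * a_n; check: a_0 = 1, a_1 = 1, a_2 = 5/2, a_3 = 4/3, a_4 = 85/24, a_5 = 32/15


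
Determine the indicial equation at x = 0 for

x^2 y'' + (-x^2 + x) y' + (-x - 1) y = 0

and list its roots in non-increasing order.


Divide by x^2 to reach normal form y'' + P_1(x) y' + P_2(x) y = 0 with P_1(x) = -1 + 1/x and P_2(x) = -1/x - 1/x^2.
x = 0 is a singular point because the y'-coefficient -1 + 1/x has a pole at x = 0 and the y-coefficient -1/x - 1/x^2 has a pole at x = 0.
It is a regular singular point because x P_1(x) = p(x) = 1 - x and x^2 P_2(x) = q(x) = -x - 1 are polynomials, hence analytic at x = 0.
p(0) = 1,  q(0) = -1.
Indicial equation: r(r-1) + p(0) r + q(0) = 0, i.e. r^2 + (p(0) - 1) r + q(0) = 0, i.e. r^2 - 1 = 0.
Discriminant: (0)^2 - 4(-1) = 4, so r = (0 ± 2)/2.
Solving: r_1 = 1, r_2 = -1.

indicial: r^2 - 1 = 0; roots r_1 = 1, r_2 = -1


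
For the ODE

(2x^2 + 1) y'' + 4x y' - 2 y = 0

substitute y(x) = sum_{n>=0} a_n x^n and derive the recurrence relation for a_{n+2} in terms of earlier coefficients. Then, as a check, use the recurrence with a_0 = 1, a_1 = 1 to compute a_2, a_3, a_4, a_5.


Substitute y = sum_n a_n x^n.
(1 + 2 x^2) y'' contributes (n+2)(n+1) a_{n+2} + 2 n(n-1) a_n at x^n.
4 x y'(x) contributes 4 n a_n at x^n.
-2 y(x) contributes -2 a_n at x^n.
Matching x^n: (n+2)(n+1) a_{n+2} + (2 n(n-1) + 4 n - 2) a_n = 0.
Thus a_{n+2} = (-2 n(n-1) - 4 n + 2) / ((n+1)(n+2)) * a_n.

Check with a_0 = 1, a_1 = 1 (apply the recurrence for n = 0, 1, 2, 3): a_0 = 1, a_1 = 1, a_2 = 1, a_3 = -1/3, a_4 = -5/6, a_5 = 11/30.

a_(n+2) = (-2 n(n-1) - 4 n + 2) / ((n+1)(n+2)) * a_n; check: a_0 = 1, a_1 = 1, a_2 = 1, a_3 = -1/3, a_4 = -5/6, a_5 = 11/30


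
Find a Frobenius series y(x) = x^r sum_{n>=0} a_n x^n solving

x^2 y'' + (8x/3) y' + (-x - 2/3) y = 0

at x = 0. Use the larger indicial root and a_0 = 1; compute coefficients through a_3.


Write in Frobenius form y'' + (p(x)/x) y' + (q(x)/x^2) y = 0:
  p(x) = 8/3,  q(x) = -x - 2/3.
Indicial equation: r(r-1) + (8/3) r + (-2/3) = 0 -> roots r_1 = 1/3, r_2 = -2.
Take r = r_1 = 1/3. Let y(x) = x^r sum_{n>=0} a_n x^n with a_0 = 1.
Substitute y = x^r sum a_n x^n and match x^{r+n}. The recurrence is
  D(n) a_n - 1 a_{n-1} = 0,  where D(n) = (r+n)(r+n-1) + (8/3)(r+n) + (-2/3).
  a_n = 1 / D(n) * a_{n-1}.
Since the indicial polynomial factors as (r - r_1)(r - r_2), D(n) = (r_1 + n - r_1)(r_1 + n - r_2) = n(n + 7/3).
Evaluating step by step (a_0 = 1):
  n = 1: D(1) = 1(1 + 7/3) = 10/3; numerator = 1(1) = 1; a_1 = (1)/(10/3) = 3/10
  n = 2: D(2) = 2(2 + 7/3) = 26/3; numerator = 1(3/10) = 3/10; a_2 = (3/10)/(26/3) = 9/260
  n = 3: D(3) = 3(3 + 7/3) = 16; numerator = 1(9/260) = 9/260; a_3 = (9/260)/(16) = 9/4160

r = 1/3; a_0 = 1; a_1 = 3/10; a_2 = 9/260; a_3 = 9/4160


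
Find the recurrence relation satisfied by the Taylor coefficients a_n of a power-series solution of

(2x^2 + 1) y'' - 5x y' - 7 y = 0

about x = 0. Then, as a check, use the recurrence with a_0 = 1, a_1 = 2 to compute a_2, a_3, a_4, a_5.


Substitute y = sum_n a_n x^n.
(1 + 2 x^2) y'' contributes (n+2)(n+1) a_{n+2} + 2 n(n-1) a_n at x^n.
-5 x y'(x) contributes -5 n a_n at x^n.
-7 y(x) contributes -7 a_n at x^n.
Matching x^n: (n+2)(n+1) a_{n+2} + (2 n(n-1) - 5 n - 7) a_n = 0.
Thus a_{n+2} = (-2 n(n-1) + 5 n + 7) / ((n+1)(n+2)) * a_n.

Check with a_0 = 1, a_1 = 2 (apply the recurrence for n = 0, 1, 2, 3): a_0 = 1, a_1 = 2, a_2 = 7/2, a_3 = 4, a_4 = 91/24, a_5 = 2.

a_(n+2) = (-2 n(n-1) + 5 n + 7) / ((n+1)(n+2)) * a_n; check: a_0 = 1, a_1 = 2, a_2 = 7/2, a_3 = 4, a_4 = 91/24, a_5 = 2


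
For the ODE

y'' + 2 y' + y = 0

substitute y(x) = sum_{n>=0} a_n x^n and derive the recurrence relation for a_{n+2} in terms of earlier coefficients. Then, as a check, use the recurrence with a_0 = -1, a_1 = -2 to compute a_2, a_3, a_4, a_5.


Substitute y = sum_n a_n x^n.
y''(x) has coefficient (n+2)(n+1) a_{n+2} at x^n;
2 y'(x) has coefficient 2 (n+1) a_{n+1} at x^n;
y(x) has coefficient 1 a_n at x^n.
Matching x^n: (n+2)(n+1) a_{n+2} + 2 (n+1) a_{n+1} + 1 a_n = 0.
Thus a_{n+2} = [-2 (n+1) a_{n+1} - 1 a_n] / ((n+1)(n+2)).

Check with a_0 = -1, a_1 = -2 (apply the recurrence for n = 0, 1, 2, 3): a_0 = -1, a_1 = -2, a_2 = 5/2, a_3 = -4/3, a_4 = 11/24, a_5 = -7/60.

a_(n+2) = [-2 (n+1) a_(n+1) - 1 a_n] / ((n+1)(n+2)); check: a_0 = -1, a_1 = -2, a_2 = 5/2, a_3 = -4/3, a_4 = 11/24, a_5 = -7/60


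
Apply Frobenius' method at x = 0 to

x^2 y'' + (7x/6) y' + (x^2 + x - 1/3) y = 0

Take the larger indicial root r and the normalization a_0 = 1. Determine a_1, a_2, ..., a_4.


Write in Frobenius form y'' + (p(x)/x) y' + (q(x)/x^2) y = 0:
  p(x) = 7/6,  q(x) = x^2 + x - 1/3.
Indicial equation: r(r-1) + (7/6) r + (-1/3) = 0 -> roots r_1 = 1/2, r_2 = -2/3.
Take r = r_1 = 1/2. Let y(x) = x^r sum_{n>=0} a_n x^n with a_0 = 1.
Substitute y = x^r sum a_n x^n and match x^{r+n}. The recurrence is
  D(n) a_n + 1 a_{n-1} + 1 a_{n-2} = 0,  where D(n) = (r+n)(r+n-1) + (7/6)(r+n) + (-1/3).
  a_n = [-1 a_{n-1} - 1 a_{n-2}] / D(n).
Since the indicial polynomial factors as (r - r_1)(r - r_2), D(n) = (r_1 + n - r_1)(r_1 + n - r_2) = n(n + 7/6).
Evaluating step by step (a_0 = 1):
  n = 1: D(1) = 1(1 + 7/6) = 13/6; numerator = -1(1) = -1; a_1 = (-1)/(13/6) = -6/13
  n = 2: D(2) = 2(2 + 7/6) = 19/3; numerator = -1(-6/13) - 1(1) = -7/13; a_2 = (-7/13)/(19/3) = -21/247
  n = 3: D(3) = 3(3 + 7/6) = 25/2; numerator = -1(-21/247) - 1(-6/13) = 135/247; a_3 = (135/247)/(25/2) = 54/1235
  n = 4: D(4) = 4(4 + 7/6) = 62/3; numerator = -1(54/1235) - 1(-21/247) = 51/1235; a_4 = (51/1235)/(62/3) = 153/76570

r = 1/2; a_0 = 1; a_1 = -6/13; a_2 = -21/247; a_3 = 54/1235; a_4 = 153/76570


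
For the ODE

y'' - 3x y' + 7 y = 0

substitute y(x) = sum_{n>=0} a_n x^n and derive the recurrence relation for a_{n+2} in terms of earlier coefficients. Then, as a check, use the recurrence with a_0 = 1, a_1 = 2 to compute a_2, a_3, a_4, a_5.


Substitute y = sum_n a_n x^n.
y''(x) has coefficient (n+2)(n+1) a_{n+2} at x^n;
-3 x y'(x) has coefficient -3 n a_n at x^n (shift);
7 y(x) has coefficient 7 a_n at x^n.
Matching x^n: (n+2)(n+1) a_{n+2} + (-3n + 7) a_n = 0.
Thus a_{n+2} = (3n - 7) / ((n+1)(n+2)) * a_n.

Check with a_0 = 1, a_1 = 2 (apply the recurrence for n = 0, 1, 2, 3): a_0 = 1, a_1 = 2, a_2 = -7/2, a_3 = -4/3, a_4 = 7/24, a_5 = -2/15.

a_(n+2) = (3n - 7) / ((n+1)(n+2)) * a_n; check: a_0 = 1, a_1 = 2, a_2 = -7/2, a_3 = -4/3, a_4 = 7/24, a_5 = -2/15


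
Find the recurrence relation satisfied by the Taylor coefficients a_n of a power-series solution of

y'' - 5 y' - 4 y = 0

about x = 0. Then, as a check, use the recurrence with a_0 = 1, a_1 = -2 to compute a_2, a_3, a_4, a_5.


Substitute y = sum_n a_n x^n.
y''(x) has coefficient (n+2)(n+1) a_{n+2} at x^n;
-5 y'(x) has coefficient -5 (n+1) a_{n+1} at x^n;
-4 y(x) has coefficient -4 a_n at x^n.
Matching x^n: (n+2)(n+1) a_{n+2} - 5 (n+1) a_{n+1} - 4 a_n = 0.
Thus a_{n+2} = [5 (n+1) a_{n+1} + 4 a_n] / ((n+1)(n+2)).

Check with a_0 = 1, a_1 = -2 (apply the recurrence for n = 0, 1, 2, 3): a_0 = 1, a_1 = -2, a_2 = -3, a_3 = -19/3, a_4 = -107/12, a_5 = -611/60.

a_(n+2) = [5 (n+1) a_(n+1) + 4 a_n] / ((n+1)(n+2)); check: a_0 = 1, a_1 = -2, a_2 = -3, a_3 = -19/3, a_4 = -107/12, a_5 = -611/60


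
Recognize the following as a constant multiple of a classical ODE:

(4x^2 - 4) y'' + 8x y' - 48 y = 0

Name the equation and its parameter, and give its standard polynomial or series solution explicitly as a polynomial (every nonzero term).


All three coefficients share the factor -4; dividing through by -4 gives  (1 - x^2) y'' - 2x y' + 12 y = 0.
This matches the Legendre equation (1 - x^2) y'' - 2x y' + n(n+1) y = 0 (note the -2x y' term) with n(n+1) = 12, so n = 3; the polynomial solution is P_3(x).
With y = sum_k a_k x^k, matching x^k gives (k+2)(k+1) a_{k+2} = [k(k+1) - n(n+1)] a_k = (k - 3)(k + 4) a_k. The right side vanishes at k = 3, so the series with the parity of 3 terminates at degree 3.
Standard normalization (P_n(1) = 1): leading coefficient (2n)!/(2^n (n!)^2) = 720/(8*36) = 5/2, so a_3 = 5/2. Work downward with a_k = (k+1)(k+2) a_{k+2} / ((k - 3)(k + 4)):
  a_1 = (2)(3)(5/2) / ((1 - 3)(1 + 4)) = 15/(-10) = -3/2
Hence P_3(x) = 5 x^3/2 - 3 x/2.

P_3(x); series = 5 x^3/2 - 3 x/2


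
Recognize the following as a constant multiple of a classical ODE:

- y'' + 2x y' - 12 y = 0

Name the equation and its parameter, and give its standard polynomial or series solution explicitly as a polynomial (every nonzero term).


All three coefficients share the factor -1; dividing through by -1 gives  y'' - 2x y' + 12 y = 0.
This matches the Hermite equation y'' - 2x y' + 2n y = 0 with 2n = 12, so n = 6; the polynomial solution is H_6(x).
With y = sum_k a_k x^k, matching x^k gives (k+2)(k+1) a_{k+2} = 2(k - n) a_k = 2(k - 6) a_k. The right side vanishes at k = 6, so the series with the parity of 6 terminates at degree 6.
Standard normalization: leading coefficient of H_n is 2^n, so a_6 = 2^6 = 64. Work downward with a_k = (k+1)(k+2) a_{k+2} / (2(k - n)):
  a_4 = (5)(6)(64) / (2(4 - 6)) = 1920/(-4) = -480
  a_2 = (3)(4)(-480) / (2(2 - 6)) = -5760/(-8) = 720
  a_0 = (1)(2)(720) / (2(0 - 6)) = 1440/(-12) = -120
Hence H_6(x) = 64 x^6 - 480 x^4 + 720 x^2 - 120.

H_6(x); series = 64 x^6 - 480 x^4 + 720 x^2 - 120


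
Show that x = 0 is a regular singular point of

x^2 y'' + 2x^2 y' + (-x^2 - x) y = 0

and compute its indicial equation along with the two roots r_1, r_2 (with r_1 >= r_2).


Divide by x^2 to reach normal form y'' + P_1(x) y' + P_2(x) y = 0 with P_1(x) = 2 and P_2(x) = -1 - 1/x.
x = 0 is a singular point because the y-coefficient -1 - 1/x has a pole at x = 0.
It is a regular singular point because x P_1(x) = p(x) = 2x and x^2 P_2(x) = q(x) = -x^2 - x are polynomials, hence analytic at x = 0.
p(0) = 0,  q(0) = 0.
Indicial equation: r(r-1) + p(0) r + q(0) = 0, i.e. r^2 + (p(0) - 1) r + q(0) = 0, i.e. r^2 - 1 r = 0.
Discriminant: (-1)^2 - 4(0) = 1, so r = (1 ± 1)/2.
Solving: r_1 = 1, r_2 = 0.

indicial: r^2 - 1 r = 0; roots r_1 = 1, r_2 = 0


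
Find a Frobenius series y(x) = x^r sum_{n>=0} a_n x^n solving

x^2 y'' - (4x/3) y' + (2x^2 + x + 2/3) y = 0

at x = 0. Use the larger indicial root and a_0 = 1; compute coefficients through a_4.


Write in Frobenius form y'' + (p(x)/x) y' + (q(x)/x^2) y = 0:
  p(x) = -4/3,  q(x) = 2x^2 + x + 2/3.
Indicial equation: r(r-1) + (-4/3) r + (2/3) = 0 -> roots r_1 = 2, r_2 = 1/3.
Take r = r_1 = 2. Let y(x) = x^r sum_{n>=0} a_n x^n with a_0 = 1.
Substitute y = x^r sum a_n x^n and match x^{r+n}. The recurrence is
  D(n) a_n + 1 a_{n-1} + 2 a_{n-2} = 0,  where D(n) = (r+n)(r+n-1) + (-4/3)(r+n) + (2/3).
  a_n = [-1 a_{n-1} - 2 a_{n-2}] / D(n).
Since the indicial polynomial factors as (r - r_1)(r - r_2), D(n) = (r_1 + n - r_1)(r_1 + n - r_2) = n(n + 5/3).
Evaluating step by step (a_0 = 1):
  n = 1: D(1) = 1(1 + 5/3) = 8/3; numerator = -1(1) = -1; a_1 = (-1)/(8/3) = -3/8
  n = 2: D(2) = 2(2 + 5/3) = 22/3; numerator = -1(-3/8) - 2(1) = -13/8; a_2 = (-13/8)/(22/3) = -39/176
  n = 3: D(3) = 3(3 + 5/3) = 14; numerator = -1(-39/176) - 2(-3/8) = 171/176; a_3 = (171/176)/(14) = 171/2464
  n = 4: D(4) = 4(4 + 5/3) = 68/3; numerator = -1(171/2464) - 2(-39/176) = 921/2464; a_4 = (921/2464)/(68/3) = 2763/167552

r = 2; a_0 = 1; a_1 = -3/8; a_2 = -39/176; a_3 = 171/2464; a_4 = 2763/167552


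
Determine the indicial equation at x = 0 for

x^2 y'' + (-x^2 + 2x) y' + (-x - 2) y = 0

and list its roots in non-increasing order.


Divide by x^2 to reach normal form y'' + P_1(x) y' + P_2(x) y = 0 with P_1(x) = -1 + 2/x and P_2(x) = -1/x - 2/x^2.
x = 0 is a singular point because the y'-coefficient -1 + 2/x has a pole at x = 0 and the y-coefficient -1/x - 2/x^2 has a pole at x = 0.
It is a regular singular point because x P_1(x) = p(x) = 2 - x and x^2 P_2(x) = q(x) = -x - 2 are polynomials, hence analytic at x = 0.
p(0) = 2,  q(0) = -2.
Indicial equation: r(r-1) + p(0) r + q(0) = 0, i.e. r^2 + (p(0) - 1) r + q(0) = 0, i.e. r^2 + 1 r - 2 = 0.
Discriminant: (1)^2 - 4(-2) = 9, so r = (-1 ± 3)/2.
Solving: r_1 = 1, r_2 = -2.

indicial: r^2 + 1 r - 2 = 0; roots r_1 = 1, r_2 = -2


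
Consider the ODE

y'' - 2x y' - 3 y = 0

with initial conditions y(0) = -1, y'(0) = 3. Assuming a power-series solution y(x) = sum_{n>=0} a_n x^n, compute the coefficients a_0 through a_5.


Ansatz: y(x) = sum_{n>=0} a_n x^n, so y'(x) = sum_{n>=1} n a_n x^(n-1) and y''(x) = sum_{n>=2} n(n-1) a_n x^(n-2).
Substitute into P(x) y'' + Q(x) y' + R(x) y = 0 with P(x) = 1, Q(x) = -2x, R(x) = -3, and match powers of x.
Initial conditions: a_0 = -1, a_1 = 3.
Setting the coefficient of each power of x to zero and solving order by order (substituting the coefficients already found):
  x^0: 2 a_2 - 3 a_0 = 0  ->  2 a_2 = 3 a_0 = -3  ->  a_2 = -3/2
  x^1: 6 a_3 - 5 a_1 = 0  ->  6 a_3 = 5 a_1 = 15  ->  a_3 = 5/2
  x^2: 12 a_4 - 7 a_2 = 0  ->  12 a_4 = 7 a_2 = -21/2  ->  a_4 = -7/8
  x^3: 20 a_5 - 9 a_3 = 0  ->  20 a_5 = 9 a_3 = 45/2  ->  a_5 = 9/8
Truncated series: y(x) = -1 + 3 x - (3/2) x^2 + (5/2) x^3 - (7/8) x^4 + (9/8) x^5 + O(x^6).

a_0 = -1; a_1 = 3; a_2 = -3/2; a_3 = 5/2; a_4 = -7/8; a_5 = 9/8


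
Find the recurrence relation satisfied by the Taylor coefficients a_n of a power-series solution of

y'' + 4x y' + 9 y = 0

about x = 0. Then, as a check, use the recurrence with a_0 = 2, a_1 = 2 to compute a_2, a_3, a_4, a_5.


Substitute y = sum_n a_n x^n.
y''(x) has coefficient (n+2)(n+1) a_{n+2} at x^n;
4 x y'(x) has coefficient 4 n a_n at x^n (shift);
9 y(x) has coefficient 9 a_n at x^n.
Matching x^n: (n+2)(n+1) a_{n+2} + (4n + 9) a_n = 0.
Thus a_{n+2} = (-4n - 9) / ((n+1)(n+2)) * a_n.

Check with a_0 = 2, a_1 = 2 (apply the recurrence for n = 0, 1, 2, 3): a_0 = 2, a_1 = 2, a_2 = -9, a_3 = -13/3, a_4 = 51/4, a_5 = 91/20.

a_(n+2) = (-4n - 9) / ((n+1)(n+2)) * a_n; check: a_0 = 2, a_1 = 2, a_2 = -9, a_3 = -13/3, a_4 = 51/4, a_5 = 91/20


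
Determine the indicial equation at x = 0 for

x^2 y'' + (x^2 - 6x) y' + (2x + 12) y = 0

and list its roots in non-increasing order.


Divide by x^2 to reach normal form y'' + P_1(x) y' + P_2(x) y = 0 with P_1(x) = 1 - 6/x and P_2(x) = 2/x + 12/x^2.
x = 0 is a singular point because the y'-coefficient 1 - 6/x has a pole at x = 0 and the y-coefficient 2/x + 12/x^2 has a pole at x = 0.
It is a regular singular point because x P_1(x) = p(x) = x - 6 and x^2 P_2(x) = q(x) = 2x + 12 are polynomials, hence analytic at x = 0.
p(0) = -6,  q(0) = 12.
Indicial equation: r(r-1) + p(0) r + q(0) = 0, i.e. r^2 + (p(0) - 1) r + q(0) = 0, i.e. r^2 - 7 r + 12 = 0.
Discriminant: (-7)^2 - 4(12) = 1, so r = (7 ± 1)/2.
Solving: r_1 = 4, r_2 = 3.

indicial: r^2 - 7 r + 12 = 0; roots r_1 = 4, r_2 = 3


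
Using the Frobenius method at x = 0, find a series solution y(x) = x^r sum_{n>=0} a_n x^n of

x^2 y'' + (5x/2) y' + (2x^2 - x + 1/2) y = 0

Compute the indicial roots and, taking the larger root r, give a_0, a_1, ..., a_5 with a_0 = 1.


Write in Frobenius form y'' + (p(x)/x) y' + (q(x)/x^2) y = 0:
  p(x) = 5/2,  q(x) = 2x^2 - x + 1/2.
Indicial equation: r(r-1) + (5/2) r + (1/2) = 0 -> roots r_1 = -1/2, r_2 = -1.
Take r = r_1 = -1/2. Let y(x) = x^r sum_{n>=0} a_n x^n with a_0 = 1.
Substitute y = x^r sum a_n x^n and match x^{r+n}. The recurrence is
  D(n) a_n - 1 a_{n-1} + 2 a_{n-2} = 0,  where D(n) = (r+n)(r+n-1) + (5/2)(r+n) + (1/2).
  a_n = [1 a_{n-1} - 2 a_{n-2}] / D(n).
Since the indicial polynomial factors as (r - r_1)(r - r_2), D(n) = (r_1 + n - r_1)(r_1 + n - r_2) = n(n + 1/2).
Evaluating step by step (a_0 = 1):
  n = 1: D(1) = 1(1 + 1/2) = 3/2; numerator = 1(1) = 1; a_1 = (1)/(3/2) = 2/3
  n = 2: D(2) = 2(2 + 1/2) = 5; numerator = 1(2/3) - 2(1) = -4/3; a_2 = (-4/3)/(5) = -4/15
  n = 3: D(3) = 3(3 + 1/2) = 21/2; numerator = 1(-4/15) - 2(2/3) = -8/5; a_3 = (-8/5)/(21/2) = -16/105
  n = 4: D(4) = 4(4 + 1/2) = 18; numerator = 1(-16/105) - 2(-4/15) = 8/21; a_4 = (8/21)/(18) = 4/189
  n = 5: D(5) = 5(5 + 1/2) = 55/2; numerator = 1(4/189) - 2(-16/105) = 44/135; a_5 = (44/135)/(55/2) = 8/675

r = -1/2; a_0 = 1; a_1 = 2/3; a_2 = -4/15; a_3 = -16/105; a_4 = 4/189; a_5 = 8/675


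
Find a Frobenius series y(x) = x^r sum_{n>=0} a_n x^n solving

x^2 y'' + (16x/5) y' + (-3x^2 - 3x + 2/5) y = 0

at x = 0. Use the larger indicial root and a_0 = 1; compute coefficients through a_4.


Write in Frobenius form y'' + (p(x)/x) y' + (q(x)/x^2) y = 0:
  p(x) = 16/5,  q(x) = -3x^2 - 3x + 2/5.
Indicial equation: r(r-1) + (16/5) r + (2/5) = 0 -> roots r_1 = -1/5, r_2 = -2.
Take r = r_1 = -1/5. Let y(x) = x^r sum_{n>=0} a_n x^n with a_0 = 1.
Substitute y = x^r sum a_n x^n and match x^{r+n}. The recurrence is
  D(n) a_n - 3 a_{n-1} - 3 a_{n-2} = 0,  where D(n) = (r+n)(r+n-1) + (16/5)(r+n) + (2/5).
  a_n = [3 a_{n-1} + 3 a_{n-2}] / D(n).
Since the indicial polynomial factors as (r - r_1)(r - r_2), D(n) = (r_1 + n - r_1)(r_1 + n - r_2) = n(n + 9/5).
Evaluating step by step (a_0 = 1):
  n = 1: D(1) = 1(1 + 9/5) = 14/5; numerator = 3(1) = 3; a_1 = (3)/(14/5) = 15/14
  n = 2: D(2) = 2(2 + 9/5) = 38/5; numerator = 3(15/14) + 3(1) = 87/14; a_2 = (87/14)/(38/5) = 435/532
  n = 3: D(3) = 3(3 + 9/5) = 72/5; numerator = 3(435/532) + 3(15/14) = 3015/532; a_3 = (3015/532)/(72/5) = 1675/4256
  n = 4: D(4) = 4(4 + 9/5) = 116/5; numerator = 3(1675/4256) + 3(435/532) = 15465/4256; a_4 = (15465/4256)/(116/5) = 77325/493696

r = -1/5; a_0 = 1; a_1 = 15/14; a_2 = 435/532; a_3 = 1675/4256; a_4 = 77325/493696


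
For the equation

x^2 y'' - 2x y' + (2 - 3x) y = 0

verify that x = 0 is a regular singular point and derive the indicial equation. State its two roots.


Divide by x^2 to reach normal form y'' + P_1(x) y' + P_2(x) y = 0 with P_1(x) = -2/x and P_2(x) = -3/x + 2/x^2.
x = 0 is a singular point because the y'-coefficient -2/x has a pole at x = 0 and the y-coefficient -3/x + 2/x^2 has a pole at x = 0.
It is a regular singular point because x P_1(x) = p(x) = -2 and x^2 P_2(x) = q(x) = 2 - 3x are polynomials, hence analytic at x = 0.
p(0) = -2,  q(0) = 2.
Indicial equation: r(r-1) + p(0) r + q(0) = 0, i.e. r^2 + (p(0) - 1) r + q(0) = 0, i.e. r^2 - 3 r + 2 = 0.
Discriminant: (-3)^2 - 4(2) = 1, so r = (3 ± 1)/2.
Solving: r_1 = 2, r_2 = 1.

indicial: r^2 - 3 r + 2 = 0; roots r_1 = 2, r_2 = 1


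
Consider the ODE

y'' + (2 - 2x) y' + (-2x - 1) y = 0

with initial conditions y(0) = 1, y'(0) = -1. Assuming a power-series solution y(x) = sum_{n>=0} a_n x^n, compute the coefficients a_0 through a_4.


Ansatz: y(x) = sum_{n>=0} a_n x^n, so y'(x) = sum_{n>=1} n a_n x^(n-1) and y''(x) = sum_{n>=2} n(n-1) a_n x^(n-2).
Substitute into P(x) y'' + Q(x) y' + R(x) y = 0 with P(x) = 1, Q(x) = 2 - 2x, R(x) = -2x - 1, and match powers of x.
Initial conditions: a_0 = 1, a_1 = -1.
Setting the coefficient of each power of x to zero and solving order by order (substituting the coefficients already found):
  x^0: 2 a_2 + 2 a_1 - a_0 = 0  ->  2 a_2 = -2 a_1 + a_0 = 3  ->  a_2 = 3/2
  x^1: 6 a_3 + 4 a_2 - 3 a_1 - 2 a_0 = 0  ->  6 a_3 = -4 a_2 + 3 a_1 + 2 a_0 = -7  ->  a_3 = -7/6
  x^2: 12 a_4 + 6 a_3 - 5 a_2 - 2 a_1 = 0  ->  12 a_4 = -6 a_3 + 5 a_2 + 2 a_1 = 25/2  ->  a_4 = 25/24
Truncated series: y(x) = 1 - x + (3/2) x^2 - (7/6) x^3 + (25/24) x^4 + O(x^5).

a_0 = 1; a_1 = -1; a_2 = 3/2; a_3 = -7/6; a_4 = 25/24
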